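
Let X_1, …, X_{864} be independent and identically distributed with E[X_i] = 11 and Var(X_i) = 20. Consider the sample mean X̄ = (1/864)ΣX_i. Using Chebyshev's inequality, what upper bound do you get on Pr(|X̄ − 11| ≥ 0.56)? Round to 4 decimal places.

Var(X̄) = Var(X_i)/n = 20/864 = 0.023148.
Chebyshev: Pr(|X̄ − 11| ≥ 0.56) ≤ Var(X̄)/(0.56)² = 20/(864·0.56²) = 0.0738.

0.0738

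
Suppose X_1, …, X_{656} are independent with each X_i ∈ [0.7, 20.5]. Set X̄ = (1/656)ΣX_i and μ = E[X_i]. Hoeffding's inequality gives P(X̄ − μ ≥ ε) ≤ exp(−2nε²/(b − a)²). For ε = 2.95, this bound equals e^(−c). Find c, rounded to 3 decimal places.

c = 2nε²/(b − a)² = 2·656·2.95² / 19.8² = 29.1238.

29.124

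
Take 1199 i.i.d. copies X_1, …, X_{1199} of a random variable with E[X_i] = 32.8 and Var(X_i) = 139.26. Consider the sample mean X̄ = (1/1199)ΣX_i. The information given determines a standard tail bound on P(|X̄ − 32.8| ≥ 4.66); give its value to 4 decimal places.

0.0053

With mean and variance of each term known, Chebyshev's inequality bounds the deviation of the sum (or sample mean).
Var(X̄) = Var(X_i)/n = 139.26/1199 = 0.11615.
Chebyshev: P(|X̄ − 32.8| ≥ 4.66) ≤ Var(X̄)/(4.66)² = 139.26/(1199·4.66²) = 0.0053.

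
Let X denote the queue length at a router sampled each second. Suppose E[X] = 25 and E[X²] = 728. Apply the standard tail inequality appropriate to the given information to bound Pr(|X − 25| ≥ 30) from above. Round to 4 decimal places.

0.1144

The first two moments determine the variance, so Chebyshev's inequality is the sharpest standard bound available.
Var(X) = E[X²] − (E[X])² = 728 − 625 = 103.
Chebyshev's inequality: Pr(|X − μ| ≥ t) ≤ Var(X)/t² = 103/900 = 0.1144.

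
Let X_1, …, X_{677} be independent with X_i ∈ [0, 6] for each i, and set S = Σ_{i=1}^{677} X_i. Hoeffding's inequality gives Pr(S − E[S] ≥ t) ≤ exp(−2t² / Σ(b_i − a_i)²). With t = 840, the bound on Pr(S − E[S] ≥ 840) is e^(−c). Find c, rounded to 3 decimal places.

57.903

Σ(b_i − a_i)² = 677·(6)² = 24372.
c = 2t²/24372 = 2·840²/24372 = 57.9025.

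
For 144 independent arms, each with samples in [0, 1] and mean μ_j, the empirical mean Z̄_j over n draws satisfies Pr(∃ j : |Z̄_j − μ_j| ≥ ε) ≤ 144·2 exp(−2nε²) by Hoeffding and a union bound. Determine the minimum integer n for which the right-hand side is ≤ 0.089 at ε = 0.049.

1684

Need 2·144·exp(−2nε²) ≤ 0.089, i.e. exp(−2nε²) ≤ 0.089/288.
So 2nε² ≥ ln(288/0.089) = 8.082079.
Hence n ≥ 8.082079/(2·0.049²) = 1683.065.
The smallest integer n is 1684.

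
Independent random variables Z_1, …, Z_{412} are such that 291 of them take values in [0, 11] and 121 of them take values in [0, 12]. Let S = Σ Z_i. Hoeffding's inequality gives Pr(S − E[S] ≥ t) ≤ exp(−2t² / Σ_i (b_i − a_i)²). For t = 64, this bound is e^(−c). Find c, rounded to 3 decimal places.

Σ(b_i − a_i)² = 291·11² + 121·12² = 52635.
c = 2t² / 52635 = 2·64² / 52635 = 0.1556.

0.156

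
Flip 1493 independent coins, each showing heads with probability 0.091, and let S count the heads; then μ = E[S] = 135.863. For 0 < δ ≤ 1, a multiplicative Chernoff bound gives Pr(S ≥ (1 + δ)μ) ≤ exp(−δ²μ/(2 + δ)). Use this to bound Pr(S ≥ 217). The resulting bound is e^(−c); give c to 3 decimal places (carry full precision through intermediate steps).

18.657

Write 217 = (1 + δ)μ, so δ = 217/135.863 − 1 = 0.5971972…
Then the exponent is δ²μ/(2 + δ) = (217 − μ)² / (μ·(2 + δ)) = 18.656569.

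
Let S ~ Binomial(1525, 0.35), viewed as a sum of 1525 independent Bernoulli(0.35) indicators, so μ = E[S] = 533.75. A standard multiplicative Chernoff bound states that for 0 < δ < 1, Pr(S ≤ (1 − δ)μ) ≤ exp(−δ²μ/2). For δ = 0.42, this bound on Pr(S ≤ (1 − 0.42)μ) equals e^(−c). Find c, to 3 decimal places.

c = δ²μ/2 = 0.42²·533.75/2 = 47.0767.

47.077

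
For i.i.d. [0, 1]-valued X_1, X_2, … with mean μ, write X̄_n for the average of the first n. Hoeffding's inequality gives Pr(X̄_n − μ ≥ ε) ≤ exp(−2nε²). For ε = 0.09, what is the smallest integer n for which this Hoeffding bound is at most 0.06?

174

Require exp(−2nε²) ≤ 0.06, i.e. 2nε² ≥ ln(1/0.06) = 2.813411.
So n ≥ 2.813411 / (2·0.09²) = 173.667.
The smallest integer n is 174.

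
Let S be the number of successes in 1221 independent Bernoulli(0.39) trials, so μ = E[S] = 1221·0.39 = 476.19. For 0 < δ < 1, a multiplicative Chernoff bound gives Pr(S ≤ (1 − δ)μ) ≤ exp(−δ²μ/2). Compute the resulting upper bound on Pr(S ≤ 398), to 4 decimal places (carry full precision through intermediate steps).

Write 398 = (1 − δ)μ, so δ = 1 − 398/476.19 = 0.1641992…
Then the exponent is δ²μ/2 = (μ − 398)²/(2μ) = 6.419366.
Bound = exp(−6.419366) = 0.00163.

0.0016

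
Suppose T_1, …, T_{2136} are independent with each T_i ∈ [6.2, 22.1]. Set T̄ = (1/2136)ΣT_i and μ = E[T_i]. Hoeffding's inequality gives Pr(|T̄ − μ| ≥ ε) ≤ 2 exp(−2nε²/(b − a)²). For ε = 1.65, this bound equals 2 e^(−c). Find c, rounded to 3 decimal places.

c = 2nε²/(b − a)² = 2·2136·1.65² / 15.9² = 46.0050.

46.005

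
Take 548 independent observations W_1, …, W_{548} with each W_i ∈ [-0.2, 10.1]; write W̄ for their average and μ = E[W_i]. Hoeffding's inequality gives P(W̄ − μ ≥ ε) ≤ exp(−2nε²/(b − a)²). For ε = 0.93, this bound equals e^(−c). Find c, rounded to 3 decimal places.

8.935

c = 2nε²/(b − a)² = 2·548·0.93² / 10.3² = 8.9352.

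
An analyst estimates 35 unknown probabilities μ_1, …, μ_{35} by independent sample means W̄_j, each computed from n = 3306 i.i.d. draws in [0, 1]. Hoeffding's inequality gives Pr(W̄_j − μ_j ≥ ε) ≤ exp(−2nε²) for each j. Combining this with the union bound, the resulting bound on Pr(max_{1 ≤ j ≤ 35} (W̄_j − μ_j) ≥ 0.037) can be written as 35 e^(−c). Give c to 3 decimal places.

Union bound over the 35 events: Pr(max_{1 ≤ j ≤ 35} (W̄_j − μ_j) ≥ 0.037) ≤ 35·exp(−2nε²) = 35 exp(−2·3306·0.037²).
So c = 2·3306·0.037² = 9.0518.

9.052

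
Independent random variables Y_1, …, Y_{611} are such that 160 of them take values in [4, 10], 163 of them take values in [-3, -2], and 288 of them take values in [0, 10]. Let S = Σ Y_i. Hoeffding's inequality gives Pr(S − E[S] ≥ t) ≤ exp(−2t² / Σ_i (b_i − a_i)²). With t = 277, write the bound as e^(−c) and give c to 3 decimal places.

4.419

Σ(b_i − a_i)² = 160·6² + 163·1² + 288·10² = 34723.
c = 2t² / 34723 = 2·277² / 34723 = 4.4195.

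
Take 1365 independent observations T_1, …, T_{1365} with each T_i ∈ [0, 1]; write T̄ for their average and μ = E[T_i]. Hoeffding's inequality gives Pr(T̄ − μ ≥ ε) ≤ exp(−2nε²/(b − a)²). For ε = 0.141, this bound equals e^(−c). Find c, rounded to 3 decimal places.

c = 2nε²/(b − a)² = 2·1365·0.141² / 1² = 54.2751.

54.275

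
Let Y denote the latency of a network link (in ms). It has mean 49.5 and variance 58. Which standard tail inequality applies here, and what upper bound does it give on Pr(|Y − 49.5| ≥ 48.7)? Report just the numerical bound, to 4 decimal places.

Mean and variance are known, so Chebyshev's inequality applies.
Chebyshev: Pr(|Y − μ| ≥ t) ≤ Var(Y)/t².
Bound = 58 / 2371.69 = 0.0245.

0.0245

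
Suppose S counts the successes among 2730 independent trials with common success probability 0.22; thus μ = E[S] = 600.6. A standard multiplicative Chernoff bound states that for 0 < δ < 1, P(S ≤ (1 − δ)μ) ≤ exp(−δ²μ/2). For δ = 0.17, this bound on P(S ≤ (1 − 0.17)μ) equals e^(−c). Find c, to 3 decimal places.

c = δ²μ/2 = 0.17²·600.6/2 = 8.6787.

8.679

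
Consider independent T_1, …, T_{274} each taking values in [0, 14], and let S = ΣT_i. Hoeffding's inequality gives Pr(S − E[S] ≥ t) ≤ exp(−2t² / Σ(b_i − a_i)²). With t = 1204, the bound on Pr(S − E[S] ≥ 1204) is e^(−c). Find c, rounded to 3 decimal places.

53.985

Σ(b_i − a_i)² = 274·(14)² = 53704.
c = 2t²/53704 = 2·1204²/53704 = 53.9854.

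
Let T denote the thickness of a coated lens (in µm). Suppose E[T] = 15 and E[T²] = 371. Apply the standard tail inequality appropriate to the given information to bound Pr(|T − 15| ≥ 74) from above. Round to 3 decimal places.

0.027

The first two moments determine the variance, so Chebyshev's inequality is the sharpest standard bound available.
Var(T) = E[T²] − (E[T])² = 371 − 225 = 146.
Chebyshev's inequality: Pr(|T − μ| ≥ t) ≤ Var(T)/t² = 146/5476 = 0.0267.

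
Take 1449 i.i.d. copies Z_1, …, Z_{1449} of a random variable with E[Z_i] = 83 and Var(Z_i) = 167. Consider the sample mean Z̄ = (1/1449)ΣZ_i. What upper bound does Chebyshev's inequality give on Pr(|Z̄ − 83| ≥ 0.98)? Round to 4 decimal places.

Var(Z̄) = Var(Z_i)/n = 167/1449 = 0.11525.
Chebyshev: Pr(|Z̄ − 83| ≥ 0.98) ≤ Var(Z̄)/(0.98)² = 167/(1449·0.98²) = 0.1200.

0.1200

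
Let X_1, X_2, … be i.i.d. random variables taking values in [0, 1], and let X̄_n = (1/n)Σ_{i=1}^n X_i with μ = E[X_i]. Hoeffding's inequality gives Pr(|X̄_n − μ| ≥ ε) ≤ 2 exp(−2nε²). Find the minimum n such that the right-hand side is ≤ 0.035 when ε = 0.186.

59

Require 2·exp(−2nε²) ≤ 0.035, i.e. 2nε² ≥ ln(2/0.035) = 4.045554.
So n ≥ 4.045554 / (2·0.186²) = 58.469.
The smallest integer n is 59.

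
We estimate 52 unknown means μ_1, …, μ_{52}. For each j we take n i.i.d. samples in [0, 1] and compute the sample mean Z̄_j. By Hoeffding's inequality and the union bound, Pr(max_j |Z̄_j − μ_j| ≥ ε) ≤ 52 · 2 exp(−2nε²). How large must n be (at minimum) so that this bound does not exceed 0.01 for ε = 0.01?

46248

Need 2·52·exp(−2nε²) ≤ 0.01, i.e. exp(−2nε²) ≤ 0.01/104.
So 2nε² ≥ ln(104/0.01) = 9.249561.
Hence n ≥ 9.249561/(2·0.01²) = 46247.805.
The smallest integer n is 46248.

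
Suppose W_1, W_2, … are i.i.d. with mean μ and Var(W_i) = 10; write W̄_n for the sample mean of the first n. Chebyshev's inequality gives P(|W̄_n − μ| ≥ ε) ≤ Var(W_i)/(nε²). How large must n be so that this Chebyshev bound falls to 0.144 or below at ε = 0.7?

Require 10/(n·0.7²) ≤ 0.144, i.e. n ≥ 10/(0.144·0.7²) = 141.723.
The smallest integer n is 142.

142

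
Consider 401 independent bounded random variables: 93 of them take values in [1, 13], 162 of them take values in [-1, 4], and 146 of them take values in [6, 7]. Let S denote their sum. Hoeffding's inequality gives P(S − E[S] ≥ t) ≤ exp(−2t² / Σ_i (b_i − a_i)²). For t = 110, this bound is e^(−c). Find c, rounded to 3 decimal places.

1.376

Σ(b_i − a_i)² = 93·12² + 162·5² + 146·1² = 17588.
c = 2t² / 17588 = 2·110² / 17588 = 1.3759.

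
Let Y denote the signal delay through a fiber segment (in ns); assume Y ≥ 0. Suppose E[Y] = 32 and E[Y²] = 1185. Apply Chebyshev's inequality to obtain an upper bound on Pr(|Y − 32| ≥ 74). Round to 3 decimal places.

Var(Y) = E[Y²] − (E[Y])² = 1185 − 1024 = 161.
Chebyshev's inequality: Pr(|Y − μ| ≥ t) ≤ Var(Y)/t² = 161/5476 = 0.0294.

0.029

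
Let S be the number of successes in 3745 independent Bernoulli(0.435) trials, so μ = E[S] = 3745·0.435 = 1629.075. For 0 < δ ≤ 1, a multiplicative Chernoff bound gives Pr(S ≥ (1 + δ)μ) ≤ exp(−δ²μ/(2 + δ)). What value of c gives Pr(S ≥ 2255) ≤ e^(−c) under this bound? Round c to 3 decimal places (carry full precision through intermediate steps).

100.869

Write 2255 = (1 + δ)μ, so δ = 2255/1629.075 − 1 = 0.3842211…
Then the exponent is δ²μ/(2 + δ) = (2255 − μ)² / (μ·(2 + δ)) = 100.868831.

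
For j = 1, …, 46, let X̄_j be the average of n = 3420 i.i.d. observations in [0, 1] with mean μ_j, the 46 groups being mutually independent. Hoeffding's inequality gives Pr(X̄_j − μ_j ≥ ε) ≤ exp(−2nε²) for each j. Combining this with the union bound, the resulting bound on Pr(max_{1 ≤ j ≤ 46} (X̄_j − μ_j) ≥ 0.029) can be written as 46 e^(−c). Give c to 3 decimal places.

Union bound over the 46 events: Pr(max_{1 ≤ j ≤ 46} (X̄_j − μ_j) ≥ 0.029) ≤ 46·exp(−2nε²) = 46 exp(−2·3420·0.029²).
So c = 2·3420·0.029² = 5.7524.

5.752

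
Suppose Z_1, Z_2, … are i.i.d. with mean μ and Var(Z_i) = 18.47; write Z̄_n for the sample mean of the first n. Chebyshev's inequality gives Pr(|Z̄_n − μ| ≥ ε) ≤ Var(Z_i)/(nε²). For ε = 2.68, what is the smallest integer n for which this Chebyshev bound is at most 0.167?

Require 18.47/(n·2.68²) ≤ 0.167, i.e. n ≥ 18.47/(0.167·2.68²) = 15.399.
The smallest integer n is 16.

16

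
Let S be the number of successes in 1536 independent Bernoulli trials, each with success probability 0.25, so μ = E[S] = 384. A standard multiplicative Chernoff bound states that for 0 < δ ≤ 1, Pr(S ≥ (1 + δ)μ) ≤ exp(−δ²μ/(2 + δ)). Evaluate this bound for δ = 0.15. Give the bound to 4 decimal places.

Exponent = δ²μ/(2 + δ) = 0.15²·384/2.15 = 4.0186.
Bound = exp(−4.0186) = 0.01798.

0.0180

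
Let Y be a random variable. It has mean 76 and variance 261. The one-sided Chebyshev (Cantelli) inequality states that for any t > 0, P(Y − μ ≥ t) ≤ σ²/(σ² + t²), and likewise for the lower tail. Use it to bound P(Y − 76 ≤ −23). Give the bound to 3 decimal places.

0.330

Here σ² = 261 and t = 23, so σ² + t² = 790.
Cantelli's bound: 261/790 = 0.3304.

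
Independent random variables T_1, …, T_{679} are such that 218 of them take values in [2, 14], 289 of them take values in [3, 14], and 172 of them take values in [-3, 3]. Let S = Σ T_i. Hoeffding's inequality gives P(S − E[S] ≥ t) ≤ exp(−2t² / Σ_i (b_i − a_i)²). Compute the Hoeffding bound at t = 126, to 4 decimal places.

Σ(b_i − a_i)² = 218·12² + 289·11² + 172·6² = 72553.
Exponent = 2·126² / 72553 = 0.43764.
Bound = exp(−0.43764) = 0.64556.

0.6456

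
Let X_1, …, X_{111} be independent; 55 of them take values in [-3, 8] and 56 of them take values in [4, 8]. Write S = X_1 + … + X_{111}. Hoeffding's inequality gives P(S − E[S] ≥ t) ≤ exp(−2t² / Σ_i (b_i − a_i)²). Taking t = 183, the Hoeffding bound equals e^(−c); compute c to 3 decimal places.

Σ(b_i − a_i)² = 55·11² + 56·4² = 7551.
c = 2t² / 7551 = 2·183² / 7551 = 8.8701.

8.870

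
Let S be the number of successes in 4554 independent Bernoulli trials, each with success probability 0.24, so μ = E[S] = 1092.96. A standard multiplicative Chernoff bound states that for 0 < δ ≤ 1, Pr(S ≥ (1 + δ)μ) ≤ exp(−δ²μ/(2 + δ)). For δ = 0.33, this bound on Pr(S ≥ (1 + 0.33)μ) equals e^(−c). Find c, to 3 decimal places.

51.083

c = δ²μ/(2 + δ) = 0.33²·1092.96/(2 + 0.33) = 51.0830.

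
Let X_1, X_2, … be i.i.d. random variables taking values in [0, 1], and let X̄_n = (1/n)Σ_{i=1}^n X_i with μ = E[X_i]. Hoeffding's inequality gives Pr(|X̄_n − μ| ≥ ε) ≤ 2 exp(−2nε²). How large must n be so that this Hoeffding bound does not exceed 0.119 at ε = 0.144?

69

Require 2·exp(−2nε²) ≤ 0.119, i.e. 2nε² ≥ ln(2/0.119) = 2.821779.
So n ≥ 2.821779 / (2·0.144²) = 68.041.
The smallest integer n is 69.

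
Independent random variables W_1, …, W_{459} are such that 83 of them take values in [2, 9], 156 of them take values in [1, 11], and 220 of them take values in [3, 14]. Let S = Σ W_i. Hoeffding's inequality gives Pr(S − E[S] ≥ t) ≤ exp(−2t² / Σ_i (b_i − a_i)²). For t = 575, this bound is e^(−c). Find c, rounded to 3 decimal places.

14.286

Σ(b_i − a_i)² = 83·7² + 156·10² + 220·11² = 46287.
c = 2t² / 46287 = 2·575² / 46287 = 14.2859.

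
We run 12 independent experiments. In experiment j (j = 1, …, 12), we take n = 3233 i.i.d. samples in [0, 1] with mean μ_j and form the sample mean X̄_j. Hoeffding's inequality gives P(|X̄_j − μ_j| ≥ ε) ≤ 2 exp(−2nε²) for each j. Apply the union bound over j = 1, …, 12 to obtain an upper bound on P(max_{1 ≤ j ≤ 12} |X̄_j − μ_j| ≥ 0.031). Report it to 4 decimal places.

Per-experiment Hoeffding bound: 2·exp(−2·3233·0.031²) = 2·exp(−6.21383) = 0.0040031.
Union bound over 12 events: 12·0.0040031 = 0.04804.

0.0480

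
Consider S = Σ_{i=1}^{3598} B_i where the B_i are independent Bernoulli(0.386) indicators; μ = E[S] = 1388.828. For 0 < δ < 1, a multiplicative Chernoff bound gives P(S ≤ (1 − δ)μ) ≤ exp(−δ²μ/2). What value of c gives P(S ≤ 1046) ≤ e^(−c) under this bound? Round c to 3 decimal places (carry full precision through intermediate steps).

42.313

Write 1046 = (1 − δ)μ, so δ = 1 − 1046/1388.828 = 0.246847…
Then the exponent is δ²μ/2 = (μ − 1046)²/(2μ) = 42.313029.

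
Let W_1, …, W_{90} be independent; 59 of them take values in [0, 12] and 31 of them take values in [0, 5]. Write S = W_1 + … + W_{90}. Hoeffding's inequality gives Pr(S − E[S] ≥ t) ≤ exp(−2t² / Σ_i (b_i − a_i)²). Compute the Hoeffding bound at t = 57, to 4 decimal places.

Σ(b_i − a_i)² = 59·12² + 31·5² = 9271.
Exponent = 2·57² / 9271 = 0.70090.
Bound = exp(−0.70090) = 0.49614.

0.4961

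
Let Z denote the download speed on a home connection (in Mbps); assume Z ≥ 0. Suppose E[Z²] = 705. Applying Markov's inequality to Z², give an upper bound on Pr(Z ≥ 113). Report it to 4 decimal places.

Since Z ≥ 0, the event {Z ≥ 113} is the same as {Z² ≥ 12769}.
Markov's inequality applied to Z² gives Pr(Z² ≥ 12769) ≤ E[Z²]/12769 = 705/12769 = 0.0552.

0.0552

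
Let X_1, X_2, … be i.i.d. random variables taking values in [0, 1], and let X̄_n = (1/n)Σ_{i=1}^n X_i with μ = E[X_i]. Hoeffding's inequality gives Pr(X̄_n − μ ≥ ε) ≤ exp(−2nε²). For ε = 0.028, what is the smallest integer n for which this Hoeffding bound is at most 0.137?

Require exp(−2nε²) ≤ 0.137, i.e. 2nε² ≥ ln(1/0.137) = 1.987774.
So n ≥ 1.987774 / (2·0.028²) = 1267.713.
The smallest integer n is 1268.

1268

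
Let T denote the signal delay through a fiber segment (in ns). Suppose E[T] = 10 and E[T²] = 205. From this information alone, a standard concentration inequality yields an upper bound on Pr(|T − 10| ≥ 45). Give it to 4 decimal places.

The first two moments determine the variance, so Chebyshev's inequality is the sharpest standard bound available.
Var(T) = E[T²] − (E[T])² = 205 − 100 = 105.
Chebyshev's inequality: Pr(|T − μ| ≥ t) ≤ Var(T)/t² = 105/2025 = 0.0519.

0.0519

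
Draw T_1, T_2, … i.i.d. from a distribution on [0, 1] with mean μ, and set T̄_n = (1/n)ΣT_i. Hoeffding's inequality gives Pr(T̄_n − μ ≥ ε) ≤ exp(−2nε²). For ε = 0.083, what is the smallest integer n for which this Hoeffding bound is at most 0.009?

Require exp(−2nε²) ≤ 0.009, i.e. 2nε² ≥ ln(1/0.009) = 4.710531.
So n ≥ 4.710531 / (2·0.083²) = 341.888.
The smallest integer n is 342.

342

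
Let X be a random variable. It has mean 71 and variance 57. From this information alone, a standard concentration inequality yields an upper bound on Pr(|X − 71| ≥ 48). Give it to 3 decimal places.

0.025

Mean and variance are known, so Chebyshev's inequality applies.
Chebyshev: Pr(|X − μ| ≥ t) ≤ Var(X)/t².
Bound = 57 / 2304 = 0.0247.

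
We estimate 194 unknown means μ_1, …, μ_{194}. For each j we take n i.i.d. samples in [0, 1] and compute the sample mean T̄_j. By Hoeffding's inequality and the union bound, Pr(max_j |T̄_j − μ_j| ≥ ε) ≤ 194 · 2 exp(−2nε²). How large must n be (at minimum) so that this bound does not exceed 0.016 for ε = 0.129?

304

Need 2·194·exp(−2nε²) ≤ 0.016, i.e. exp(−2nε²) ≤ 0.016/388.
So 2nε² ≥ ln(388/0.016) = 10.096172.
Hence n ≥ 10.096172/(2·0.129²) = 303.352.
The smallest integer n is 304.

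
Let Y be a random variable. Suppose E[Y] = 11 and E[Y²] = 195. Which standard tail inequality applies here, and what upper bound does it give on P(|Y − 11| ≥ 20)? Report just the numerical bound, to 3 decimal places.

0.185

The first two moments determine the variance, so Chebyshev's inequality is the sharpest standard bound available.
Var(Y) = E[Y²] − (E[Y])² = 195 − 121 = 74.
Chebyshev's inequality: P(|Y − μ| ≥ t) ≤ Var(Y)/t² = 74/400 = 0.1850.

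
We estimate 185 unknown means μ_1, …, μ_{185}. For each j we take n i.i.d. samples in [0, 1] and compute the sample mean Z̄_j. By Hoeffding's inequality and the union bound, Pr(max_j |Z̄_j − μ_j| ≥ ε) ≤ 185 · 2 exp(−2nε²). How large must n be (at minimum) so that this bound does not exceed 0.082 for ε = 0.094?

477

Need 2·185·exp(−2nε²) ≤ 0.082, i.e. exp(−2nε²) ≤ 0.082/370.
So 2nε² ≥ ln(370/0.082) = 8.414539.
Hence n ≥ 8.414539/(2·0.094²) = 476.151.
The smallest integer n is 477.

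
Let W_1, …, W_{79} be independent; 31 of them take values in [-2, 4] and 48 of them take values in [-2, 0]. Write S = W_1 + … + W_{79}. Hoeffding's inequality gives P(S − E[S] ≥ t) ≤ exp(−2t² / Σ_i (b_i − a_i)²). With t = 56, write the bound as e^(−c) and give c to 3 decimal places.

4.795

Σ(b_i − a_i)² = 31·6² + 48·2² = 1308.
c = 2t² / 1308 = 2·56² / 1308 = 4.7951.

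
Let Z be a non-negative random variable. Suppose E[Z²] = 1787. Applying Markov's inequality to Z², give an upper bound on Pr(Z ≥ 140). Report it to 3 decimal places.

0.091

Since Z ≥ 0, the event {Z ≥ 140} is the same as {Z² ≥ 19600}.
Markov's inequality applied to Z² gives Pr(Z² ≥ 19600) ≤ E[Z²]/19600 = 1787/19600 = 0.0912.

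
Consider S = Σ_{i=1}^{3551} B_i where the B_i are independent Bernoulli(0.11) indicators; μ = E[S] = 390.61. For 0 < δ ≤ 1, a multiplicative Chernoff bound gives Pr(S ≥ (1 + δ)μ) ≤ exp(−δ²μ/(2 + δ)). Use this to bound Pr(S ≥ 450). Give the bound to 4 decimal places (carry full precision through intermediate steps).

0.0151

Write 450 = (1 + δ)μ, so δ = 450/390.61 − 1 = 0.1520442…
Then the exponent is δ²μ/(2 + δ) = (450 − μ)² / (μ·(2 + δ)) = 4.195967.
Bound = exp(−4.195967) = 0.01506.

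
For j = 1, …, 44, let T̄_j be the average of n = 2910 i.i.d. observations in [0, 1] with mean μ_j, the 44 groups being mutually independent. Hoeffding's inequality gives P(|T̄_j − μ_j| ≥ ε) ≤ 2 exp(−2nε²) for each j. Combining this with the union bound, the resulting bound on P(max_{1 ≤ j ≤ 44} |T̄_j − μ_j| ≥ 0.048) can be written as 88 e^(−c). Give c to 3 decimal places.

Union bound over the 44 events: P(max_{1 ≤ j ≤ 44} |T̄_j − μ_j| ≥ 0.048) ≤ 44·2·exp(−2nε²) = 88 exp(−2·2910·0.048²).
So c = 2·2910·0.048² = 13.4093.

13.409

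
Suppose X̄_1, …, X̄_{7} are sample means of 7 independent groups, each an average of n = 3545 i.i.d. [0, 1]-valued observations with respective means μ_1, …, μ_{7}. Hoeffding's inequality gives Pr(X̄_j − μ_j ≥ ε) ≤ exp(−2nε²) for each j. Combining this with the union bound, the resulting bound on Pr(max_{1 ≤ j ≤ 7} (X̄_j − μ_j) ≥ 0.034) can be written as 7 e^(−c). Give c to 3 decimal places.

Union bound over the 7 events: Pr(max_{1 ≤ j ≤ 7} (X̄_j − μ_j) ≥ 0.034) ≤ 7·exp(−2nε²) = 7 exp(−2·3545·0.034²).
So c = 2·3545·0.034² = 8.1960.

8.196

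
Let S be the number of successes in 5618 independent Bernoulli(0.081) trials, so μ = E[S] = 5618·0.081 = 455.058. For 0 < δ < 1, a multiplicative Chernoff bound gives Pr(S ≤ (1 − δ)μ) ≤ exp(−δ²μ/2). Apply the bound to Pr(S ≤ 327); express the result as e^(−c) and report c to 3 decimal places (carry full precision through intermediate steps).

Write 327 = (1 − δ)μ, so δ = 1 − 327/455.058 = 0.2814103…
Then the exponent is δ²μ/2 = (μ − 327)²/(2μ) = 18.018419.

18.018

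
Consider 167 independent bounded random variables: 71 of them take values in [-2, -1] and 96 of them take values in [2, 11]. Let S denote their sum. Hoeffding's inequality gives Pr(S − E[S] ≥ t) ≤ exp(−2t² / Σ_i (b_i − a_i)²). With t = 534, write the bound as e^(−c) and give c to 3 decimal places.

Σ(b_i − a_i)² = 71·1² + 96·9² = 7847.
c = 2t² / 7847 = 2·534² / 7847 = 72.6790.

72.679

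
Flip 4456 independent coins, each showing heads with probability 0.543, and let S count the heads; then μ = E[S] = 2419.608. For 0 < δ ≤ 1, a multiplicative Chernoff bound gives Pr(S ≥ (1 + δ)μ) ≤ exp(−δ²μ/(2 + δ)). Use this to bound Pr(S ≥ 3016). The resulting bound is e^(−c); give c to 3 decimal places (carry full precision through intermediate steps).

Write 3016 = (1 + δ)μ, so δ = 3016/2419.608 − 1 = 0.2464829…
Then the exponent is δ²μ/(2 + δ) = (3016 − μ)² / (μ·(2 + δ)) = 65.435811.

65.436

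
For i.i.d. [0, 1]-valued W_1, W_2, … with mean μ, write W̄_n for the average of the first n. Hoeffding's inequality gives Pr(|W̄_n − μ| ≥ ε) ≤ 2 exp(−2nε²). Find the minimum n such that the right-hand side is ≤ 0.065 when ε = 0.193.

Require 2·exp(−2nε²) ≤ 0.065, i.e. 2nε² ≥ ln(2/0.065) = 3.426515.
So n ≥ 3.426515 / (2·0.193²) = 45.995.
The smallest integer n is 46.

46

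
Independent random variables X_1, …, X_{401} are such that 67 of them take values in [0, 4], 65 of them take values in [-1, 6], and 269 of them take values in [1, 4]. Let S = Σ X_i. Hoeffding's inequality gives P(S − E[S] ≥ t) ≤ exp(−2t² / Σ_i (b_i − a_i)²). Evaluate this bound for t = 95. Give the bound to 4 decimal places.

0.0670

Σ(b_i − a_i)² = 67·4² + 65·7² + 269·3² = 6678.
Exponent = 2·95² / 6678 = 2.70291.
Bound = exp(−2.70291) = 0.06701.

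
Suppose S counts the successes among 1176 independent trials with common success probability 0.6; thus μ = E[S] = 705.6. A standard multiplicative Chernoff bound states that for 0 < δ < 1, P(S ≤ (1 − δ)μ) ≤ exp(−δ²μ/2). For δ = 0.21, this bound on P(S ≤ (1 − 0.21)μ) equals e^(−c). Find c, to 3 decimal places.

15.558

c = δ²μ/2 = 0.21²·705.6/2 = 15.5585.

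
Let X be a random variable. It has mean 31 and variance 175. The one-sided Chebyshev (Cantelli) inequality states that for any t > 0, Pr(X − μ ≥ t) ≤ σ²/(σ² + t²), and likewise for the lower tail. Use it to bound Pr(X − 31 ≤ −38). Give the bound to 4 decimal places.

Here σ² = 175 and t = 38, so σ² + t² = 1619.
Cantelli's bound: 175/1619 = 0.1081.

0.1081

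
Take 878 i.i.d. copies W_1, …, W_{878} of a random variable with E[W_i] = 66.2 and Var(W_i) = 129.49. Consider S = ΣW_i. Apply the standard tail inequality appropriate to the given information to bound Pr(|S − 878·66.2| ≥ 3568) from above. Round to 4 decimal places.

With mean and variance of each term known, Chebyshev's inequality bounds the deviation of the sum (or sample mean).
Var(S) = n·Var(W_i) = 878·129.49 = 113692.22.
Chebyshev: Pr(|S − 878·66.2| ≥ 3568) ≤ Var(S)/3568² = 113692.22/12730624 = 0.0089.

0.0089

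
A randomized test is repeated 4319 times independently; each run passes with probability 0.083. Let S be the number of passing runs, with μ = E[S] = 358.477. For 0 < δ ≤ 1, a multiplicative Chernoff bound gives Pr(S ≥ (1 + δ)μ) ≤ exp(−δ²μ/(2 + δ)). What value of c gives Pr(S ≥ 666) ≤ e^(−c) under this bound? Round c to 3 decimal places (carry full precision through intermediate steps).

Write 666 = (1 + δ)μ, so δ = 666/358.477 − 1 = 0.8578598…
Then the exponent is δ²μ/(2 + δ) = (666 − μ)² / (μ·(2 + δ)) = 92.310902.

92.311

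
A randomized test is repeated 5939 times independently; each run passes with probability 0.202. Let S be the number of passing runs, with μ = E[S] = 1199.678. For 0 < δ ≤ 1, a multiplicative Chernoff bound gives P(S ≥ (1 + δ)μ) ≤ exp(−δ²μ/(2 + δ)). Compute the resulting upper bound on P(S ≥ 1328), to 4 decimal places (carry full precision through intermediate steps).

Write 1328 = (1 + δ)μ, so δ = 1328/1199.678 − 1 = 0.1069637…
Then the exponent is δ²μ/(2 + δ) = (1328 − μ)² / (μ·(2 + δ)) = 6.514491.
Bound = exp(−6.514491) = 0.00148.

0.0015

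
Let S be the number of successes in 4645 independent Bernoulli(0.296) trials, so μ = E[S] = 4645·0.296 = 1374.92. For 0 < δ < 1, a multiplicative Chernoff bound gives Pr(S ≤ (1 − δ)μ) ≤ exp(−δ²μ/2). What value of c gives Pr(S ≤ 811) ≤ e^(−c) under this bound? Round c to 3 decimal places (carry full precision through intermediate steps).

Write 811 = (1 − δ)μ, so δ = 1 − 811/1374.92 = 0.4101475…
Then the exponent is δ²μ/2 = (μ − 811)²/(2μ) = 115.645189.

115.645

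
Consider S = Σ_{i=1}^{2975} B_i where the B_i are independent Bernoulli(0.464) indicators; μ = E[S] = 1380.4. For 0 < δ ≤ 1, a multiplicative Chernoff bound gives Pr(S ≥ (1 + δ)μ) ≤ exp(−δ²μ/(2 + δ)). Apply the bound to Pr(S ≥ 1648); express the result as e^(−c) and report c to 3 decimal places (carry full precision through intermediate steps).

Write 1648 = (1 + δ)μ, so δ = 1648/1380.4 − 1 = 0.1938569…
Then the exponent is δ²μ/(2 + δ) = (1648 − μ)² / (μ·(2 + δ)) = 23.646071.

23.646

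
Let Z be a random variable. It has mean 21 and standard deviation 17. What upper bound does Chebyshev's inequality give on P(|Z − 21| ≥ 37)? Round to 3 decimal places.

Chebyshev: P(|Z − μ| ≥ t) ≤ Var(Z)/t².
Var(Z) = σ² = 17² = 289.
Bound = 289 / 1369 = 0.2111.

0.211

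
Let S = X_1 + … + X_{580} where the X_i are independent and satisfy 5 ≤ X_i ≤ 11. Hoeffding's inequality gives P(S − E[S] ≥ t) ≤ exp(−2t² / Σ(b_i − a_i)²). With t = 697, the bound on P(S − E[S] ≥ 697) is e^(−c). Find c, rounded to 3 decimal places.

Σ(b_i − a_i)² = 580·(6)² = 20880.
c = 2t²/20880 = 2·697²/20880 = 46.5334.

46.533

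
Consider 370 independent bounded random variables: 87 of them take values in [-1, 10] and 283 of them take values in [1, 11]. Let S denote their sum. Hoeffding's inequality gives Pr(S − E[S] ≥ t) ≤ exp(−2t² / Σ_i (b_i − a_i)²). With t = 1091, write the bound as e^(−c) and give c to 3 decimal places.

61.312

Σ(b_i − a_i)² = 87·11² + 283·10² = 38827.
c = 2t² / 38827 = 2·1091² / 38827 = 61.3120.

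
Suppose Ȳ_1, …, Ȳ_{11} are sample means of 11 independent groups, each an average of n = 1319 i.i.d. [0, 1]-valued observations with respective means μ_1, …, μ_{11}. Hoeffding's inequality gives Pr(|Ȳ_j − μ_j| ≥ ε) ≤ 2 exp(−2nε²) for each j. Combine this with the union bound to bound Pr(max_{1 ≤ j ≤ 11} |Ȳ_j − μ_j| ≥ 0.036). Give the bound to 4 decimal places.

Per-experiment Hoeffding bound: 2·exp(−2·1319·0.036²) = 2·exp(−3.41885) = 0.0655.
Union bound over 11 events: 11·0.0655 = 0.72050.

0.7205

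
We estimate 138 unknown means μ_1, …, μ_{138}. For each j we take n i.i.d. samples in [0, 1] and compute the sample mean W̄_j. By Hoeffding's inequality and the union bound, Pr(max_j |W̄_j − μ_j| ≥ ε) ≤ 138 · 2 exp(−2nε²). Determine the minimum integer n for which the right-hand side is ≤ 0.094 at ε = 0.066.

Need 2·138·exp(−2nε²) ≤ 0.094, i.e. exp(−2nε²) ≤ 0.094/276.
So 2nε² ≥ ln(276/0.094) = 7.984861.
Hence n ≥ 7.984861/(2·0.066²) = 916.536.
The smallest integer n is 917.

917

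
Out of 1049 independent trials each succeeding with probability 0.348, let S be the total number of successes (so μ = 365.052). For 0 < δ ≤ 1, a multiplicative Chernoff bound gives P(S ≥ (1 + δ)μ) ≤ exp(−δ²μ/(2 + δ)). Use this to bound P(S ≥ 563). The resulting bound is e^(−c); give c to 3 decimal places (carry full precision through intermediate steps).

42.221

Write 563 = (1 + δ)μ, so δ = 563/365.052 − 1 = 0.542246…
Then the exponent is δ²μ/(2 + δ) = (563 − μ)² / (μ·(2 + δ)) = 42.221137.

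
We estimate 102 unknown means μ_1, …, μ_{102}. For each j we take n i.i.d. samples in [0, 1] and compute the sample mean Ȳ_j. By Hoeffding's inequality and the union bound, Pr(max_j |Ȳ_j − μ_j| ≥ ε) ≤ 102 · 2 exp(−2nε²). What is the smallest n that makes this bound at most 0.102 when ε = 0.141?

Need 2·102·exp(−2nε²) ≤ 0.102, i.e. exp(−2nε²) ≤ 0.102/204.
So 2nε² ≥ ln(204/0.102) = 7.600902.
Hence n ≥ 7.600902/(2·0.141²) = 191.160.
The smallest integer n is 192.

192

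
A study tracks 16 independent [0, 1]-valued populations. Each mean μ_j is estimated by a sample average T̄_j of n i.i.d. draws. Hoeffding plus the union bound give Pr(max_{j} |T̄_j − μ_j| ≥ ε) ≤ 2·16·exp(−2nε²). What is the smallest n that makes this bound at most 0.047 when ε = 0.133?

Need 2·16·exp(−2nε²) ≤ 0.047, i.e. exp(−2nε²) ≤ 0.047/32.
So 2nε² ≥ ln(32/0.047) = 6.523344.
Hence n ≥ 6.523344/(2·0.133²) = 184.390.
The smallest integer n is 185.

185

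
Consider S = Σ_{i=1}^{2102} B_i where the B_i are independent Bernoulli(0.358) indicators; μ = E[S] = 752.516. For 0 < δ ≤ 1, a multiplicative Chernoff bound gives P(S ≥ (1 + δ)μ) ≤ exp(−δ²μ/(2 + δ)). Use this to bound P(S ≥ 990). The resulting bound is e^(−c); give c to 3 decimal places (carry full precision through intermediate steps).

Write 990 = (1 + δ)μ, so δ = 990/752.516 − 1 = 0.3155866…
Then the exponent is δ²μ/(2 + δ) = (990 − μ)² / (μ·(2 + δ)) = 32.366217.

32.366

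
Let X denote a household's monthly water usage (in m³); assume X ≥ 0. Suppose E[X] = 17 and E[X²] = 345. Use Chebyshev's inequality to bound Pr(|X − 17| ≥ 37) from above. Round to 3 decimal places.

Var(X) = E[X²] − (E[X])² = 345 − 289 = 56.
Chebyshev's inequality: Pr(|X − μ| ≥ t) ≤ Var(X)/t² = 56/1369 = 0.0409.

0.041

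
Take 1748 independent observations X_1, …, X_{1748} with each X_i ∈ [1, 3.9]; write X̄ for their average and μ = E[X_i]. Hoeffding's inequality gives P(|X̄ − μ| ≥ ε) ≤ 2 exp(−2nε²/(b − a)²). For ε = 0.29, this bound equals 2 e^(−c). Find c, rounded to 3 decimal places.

c = 2nε²/(b − a)² = 2·1748·0.29² / 2.9² = 34.9600.

34.960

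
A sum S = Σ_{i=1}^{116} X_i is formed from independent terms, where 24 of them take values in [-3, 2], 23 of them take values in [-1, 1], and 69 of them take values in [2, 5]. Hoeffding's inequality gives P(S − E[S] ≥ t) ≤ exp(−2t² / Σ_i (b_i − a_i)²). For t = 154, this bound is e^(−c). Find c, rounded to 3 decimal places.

36.125

Σ(b_i − a_i)² = 24·5² + 23·2² + 69·3² = 1313.
c = 2t² / 1313 = 2·154² / 1313 = 36.1249.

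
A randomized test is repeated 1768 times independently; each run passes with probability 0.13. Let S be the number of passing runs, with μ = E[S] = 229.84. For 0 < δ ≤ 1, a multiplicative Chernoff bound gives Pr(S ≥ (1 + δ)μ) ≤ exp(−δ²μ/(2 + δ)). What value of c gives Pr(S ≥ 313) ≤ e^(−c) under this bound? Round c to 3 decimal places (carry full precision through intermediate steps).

12.740

Write 313 = (1 + δ)μ, so δ = 313/229.84 − 1 = 0.3618169…
Then the exponent is δ²μ/(2 + δ) = (313 − μ)² / (μ·(2 + δ)) = 12.739639.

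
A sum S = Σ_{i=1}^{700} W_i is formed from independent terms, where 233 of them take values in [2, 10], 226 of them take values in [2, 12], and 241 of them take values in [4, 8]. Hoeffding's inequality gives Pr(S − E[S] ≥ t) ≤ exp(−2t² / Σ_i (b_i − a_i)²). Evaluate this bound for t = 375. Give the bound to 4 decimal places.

Σ(b_i − a_i)² = 233·8² + 226·10² + 241·4² = 41368.
Exponent = 2·375² / 41368 = 6.79873.
Bound = exp(−6.79873) = 0.00112.

0.0011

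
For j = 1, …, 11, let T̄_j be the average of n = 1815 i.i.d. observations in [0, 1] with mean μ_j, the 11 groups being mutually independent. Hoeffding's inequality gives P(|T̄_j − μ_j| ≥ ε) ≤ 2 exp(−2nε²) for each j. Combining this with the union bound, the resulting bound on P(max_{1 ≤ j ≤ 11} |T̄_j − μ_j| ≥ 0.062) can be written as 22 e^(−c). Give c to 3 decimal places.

Union bound over the 11 events: P(max_{1 ≤ j ≤ 11} |T̄_j − μ_j| ≥ 0.062) ≤ 11·2·exp(−2nε²) = 22 exp(−2·1815·0.062²).
So c = 2·1815·0.062² = 13.9537.

13.954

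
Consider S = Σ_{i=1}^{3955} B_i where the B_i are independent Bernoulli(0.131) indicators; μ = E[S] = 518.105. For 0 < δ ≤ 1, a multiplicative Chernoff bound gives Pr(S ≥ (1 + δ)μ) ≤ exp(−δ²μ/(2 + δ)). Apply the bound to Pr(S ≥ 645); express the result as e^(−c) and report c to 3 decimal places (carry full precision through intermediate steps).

Write 645 = (1 + δ)μ, so δ = 645/518.105 − 1 = 0.2449214…
Then the exponent is δ²μ/(2 + δ) = (645 − μ)² / (μ·(2 + δ)) = 13.844271.

13.844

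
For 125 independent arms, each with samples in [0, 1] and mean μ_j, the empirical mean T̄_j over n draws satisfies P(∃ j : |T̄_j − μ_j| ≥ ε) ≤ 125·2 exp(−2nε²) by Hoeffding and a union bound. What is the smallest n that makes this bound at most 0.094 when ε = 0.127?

245

Need 2·125·exp(−2nε²) ≤ 0.094, i.e. exp(−2nε²) ≤ 0.094/250.
So 2nε² ≥ ln(250/0.094) = 7.885921.
Hence n ≥ 7.885921/(2·0.127²) = 244.464.
The smallest integer n is 245.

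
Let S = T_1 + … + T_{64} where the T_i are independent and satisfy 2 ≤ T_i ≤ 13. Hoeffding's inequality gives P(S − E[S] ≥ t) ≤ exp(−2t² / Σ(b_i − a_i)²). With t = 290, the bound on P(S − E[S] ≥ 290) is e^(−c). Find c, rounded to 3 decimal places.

Σ(b_i − a_i)² = 64·(11)² = 7744.
c = 2t²/7744 = 2·290²/7744 = 21.7200.

21.720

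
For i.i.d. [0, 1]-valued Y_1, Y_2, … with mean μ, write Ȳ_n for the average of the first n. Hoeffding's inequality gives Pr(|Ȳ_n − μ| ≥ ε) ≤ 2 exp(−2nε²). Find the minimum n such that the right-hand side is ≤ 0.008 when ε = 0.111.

225

Require 2·exp(−2nε²) ≤ 0.008, i.e. 2nε² ≥ ln(2/0.008) = 5.521461.
So n ≥ 5.521461 / (2·0.111²) = 224.067.
The smallest integer n is 225.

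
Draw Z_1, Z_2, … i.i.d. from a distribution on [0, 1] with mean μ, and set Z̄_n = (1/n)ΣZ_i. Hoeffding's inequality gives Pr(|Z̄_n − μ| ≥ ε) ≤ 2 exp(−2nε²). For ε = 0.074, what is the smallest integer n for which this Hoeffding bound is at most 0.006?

Require 2·exp(−2nε²) ≤ 0.006, i.e. 2nε² ≥ ln(2/0.006) = 5.809143.
So n ≥ 5.809143 / (2·0.074²) = 530.418.
The smallest integer n is 531.

531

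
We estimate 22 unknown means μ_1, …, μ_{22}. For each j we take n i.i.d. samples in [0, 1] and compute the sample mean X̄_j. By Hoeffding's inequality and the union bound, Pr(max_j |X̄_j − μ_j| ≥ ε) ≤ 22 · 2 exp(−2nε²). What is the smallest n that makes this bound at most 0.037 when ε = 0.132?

Need 2·22·exp(−2nε²) ≤ 0.037, i.e. exp(−2nε²) ≤ 0.037/44.
So 2nε² ≥ ln(44/0.037) = 7.081027.
Hence n ≥ 7.081027/(2·0.132²) = 203.198.
The smallest integer n is 204.

204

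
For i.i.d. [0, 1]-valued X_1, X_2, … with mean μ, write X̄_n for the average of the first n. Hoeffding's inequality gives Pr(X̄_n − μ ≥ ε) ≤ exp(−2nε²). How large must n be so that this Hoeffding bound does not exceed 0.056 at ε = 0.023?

Require exp(−2nε²) ≤ 0.056, i.e. 2nε² ≥ ln(1/0.056) = 2.882404.
So n ≥ 2.882404 / (2·0.023²) = 2724.389.
The smallest integer n is 2725.

2725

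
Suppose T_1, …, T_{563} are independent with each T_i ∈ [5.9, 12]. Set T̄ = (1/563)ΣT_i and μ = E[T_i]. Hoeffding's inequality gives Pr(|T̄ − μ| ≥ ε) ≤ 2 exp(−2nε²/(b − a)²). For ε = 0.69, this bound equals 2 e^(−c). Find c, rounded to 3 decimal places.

14.407

c = 2nε²/(b − a)² = 2·563·0.69² / 6.1² = 14.4071.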